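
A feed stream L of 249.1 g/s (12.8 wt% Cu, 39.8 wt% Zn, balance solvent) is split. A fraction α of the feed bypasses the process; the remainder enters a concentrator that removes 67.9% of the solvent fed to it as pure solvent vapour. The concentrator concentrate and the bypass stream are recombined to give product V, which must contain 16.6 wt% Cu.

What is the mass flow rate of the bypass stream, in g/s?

All 249.1×0.128 = 31.885 g/s of Cu reaches V, so V = 31.885/0.166 = 192.08 g/s and vapour = 57.023 g/s.
The evaporator receives (1−α)·249.1 of feed at 0.474 solvent and removes 0.679 of that solvent:
0.679×0.474×(1−α)×249.1 = 57.023
(1−α) = 57.023/80.172 = 0.7113;  α = 0.2887.
Bypass flow = 0.2887×249.1 = 71.926 g/s.

71.93 g/s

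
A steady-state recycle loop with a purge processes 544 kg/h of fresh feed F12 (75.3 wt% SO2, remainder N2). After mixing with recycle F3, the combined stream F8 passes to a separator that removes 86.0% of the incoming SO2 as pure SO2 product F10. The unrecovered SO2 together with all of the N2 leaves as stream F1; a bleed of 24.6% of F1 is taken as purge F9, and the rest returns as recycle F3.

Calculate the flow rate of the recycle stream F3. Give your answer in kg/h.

460.2 kg/h

N2 enters only via F12 and leaves only via the purge: 544×0.247 = 0.246×(N2 in F1), and the separator passes all N2, so N2 in F8 = N2 in F1 = 546.21 kg/h.
SO2 in F8: m_A = 544×0.753 + (1−0.246)·(1−0.860)·m_A, so m_A = 409.63/0.8944 = 457.98 kg/h.
F1 = (1−0.860)×457.98 + 546.21 = 610.33 kg/h.
Recycle F3 = (1−0.246)×610.33 = 460.19 kg/h.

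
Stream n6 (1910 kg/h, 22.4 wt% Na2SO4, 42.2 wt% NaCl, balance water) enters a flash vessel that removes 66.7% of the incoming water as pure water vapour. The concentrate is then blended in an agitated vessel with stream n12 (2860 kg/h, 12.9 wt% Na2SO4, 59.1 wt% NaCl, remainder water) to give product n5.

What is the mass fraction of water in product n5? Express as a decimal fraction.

Vapour removed = 0.667×0.354×1910 = 450.99 kg/h; concentrate = 1459 kg/h.
water reaching the mixer = 225.15 (from concentrate) + 2860×0.280 = 1026 kg/h.
Product flow = 1459 + 2860 = 4319 kg/h; water fraction = 0.2375.

0.2375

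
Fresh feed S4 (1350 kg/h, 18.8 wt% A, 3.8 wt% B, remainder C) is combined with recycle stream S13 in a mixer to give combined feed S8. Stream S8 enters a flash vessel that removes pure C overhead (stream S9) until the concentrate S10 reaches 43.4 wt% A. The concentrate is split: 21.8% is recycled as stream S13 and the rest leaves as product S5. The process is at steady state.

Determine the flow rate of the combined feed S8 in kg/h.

Overall A balance (none leaves overhead): A in fresh feed = A in product, i.e. 1350×0.188 = (1−0.218)·S10·0.434.
S10 = 253.8/(0.434×0.782) = 747.82 kg/h.
Recycle S13 = 0.218×747.82 = 163.02 kg/h.
Combined feed S8 = 1350 + 163.02 = 1513 kg/h.

1513 kg/h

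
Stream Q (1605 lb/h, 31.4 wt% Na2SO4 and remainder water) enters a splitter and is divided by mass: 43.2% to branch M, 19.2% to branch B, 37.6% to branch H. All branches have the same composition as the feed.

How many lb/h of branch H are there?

603.5 lb/h

Branch H flow = 0.376×1605 = 603.48 lb/h.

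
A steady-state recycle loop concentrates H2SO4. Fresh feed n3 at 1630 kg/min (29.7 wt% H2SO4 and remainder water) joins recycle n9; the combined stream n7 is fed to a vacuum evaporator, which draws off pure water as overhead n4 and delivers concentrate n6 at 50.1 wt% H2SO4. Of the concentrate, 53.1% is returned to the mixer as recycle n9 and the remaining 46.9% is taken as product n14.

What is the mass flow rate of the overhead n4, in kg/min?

663.7 kg/min

Overall H2SO4 balance (none leaves overhead): H2SO4 in fresh feed = H2SO4 in product, i.e. 1630×0.297 = (1−0.531)·n6·0.501.
n6 = 484.11/(0.501×0.469) = 2060.3 kg/min.
Recycle n9 = 0.531×2060.3 = 1094 kg/min.
Combined feed n7 = 1630 + 1094 = 2724 kg/min.
Overhead n4 = n7 − n6 = 2724 − 2060.3 = 663.71 kg/min.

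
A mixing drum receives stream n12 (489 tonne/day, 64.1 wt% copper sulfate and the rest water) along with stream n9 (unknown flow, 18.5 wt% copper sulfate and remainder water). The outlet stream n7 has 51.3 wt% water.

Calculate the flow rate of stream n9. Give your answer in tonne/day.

249.4 tonne/day

Let n9 be the unknown flow. Total out = 489 + n9.
water balance: 175.55 + 0.815·n9 = 0.513·(489 + n9)
(0.815 − 0.513)·n9 = 0.513×489 − 175.55 = 75.306
n9 = 75.306 / 0.302 = 249.36 tonne/day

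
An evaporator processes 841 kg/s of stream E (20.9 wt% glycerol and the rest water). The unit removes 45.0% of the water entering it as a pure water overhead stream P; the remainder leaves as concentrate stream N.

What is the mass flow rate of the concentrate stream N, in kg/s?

541.6 kg/s

water entering = 841×0.791 = 665.23 kg/s; overhead removed = 0.450×665.23 = 299.35 kg/s.
Concentrate = 841 − 299.35 = 541.65 kg/s.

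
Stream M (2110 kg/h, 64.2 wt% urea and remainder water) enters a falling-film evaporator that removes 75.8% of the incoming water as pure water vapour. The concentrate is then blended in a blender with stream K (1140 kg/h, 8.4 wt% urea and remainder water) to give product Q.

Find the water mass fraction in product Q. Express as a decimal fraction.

0.458

Vapour removed = 0.758×0.358×2110 = 572.58 kg/h; concentrate = 1537.4 kg/h.
water reaching the mixer = 182.8 (from concentrate) + 1140×0.916 = 1227 kg/h.
Product flow = 1537.4 + 1140 = 2677.4 kg/h; water fraction = 0.458.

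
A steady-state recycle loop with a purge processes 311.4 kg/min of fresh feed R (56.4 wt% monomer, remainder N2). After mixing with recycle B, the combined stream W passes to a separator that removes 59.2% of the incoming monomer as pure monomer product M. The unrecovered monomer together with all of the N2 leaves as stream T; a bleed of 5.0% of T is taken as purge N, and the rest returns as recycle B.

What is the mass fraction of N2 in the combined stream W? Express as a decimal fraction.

N2 enters only via R and leaves only via the purge: 311.4×0.436 = 0.050×(N2 in T), and the separator passes all N2, so N2 in W = N2 in T = 2715.4 kg/min.
monomer in W: m_A = 311.4×0.564 + (1−0.050)·(1−0.592)·m_A, so m_A = 175.63/0.6124 = 286.79 kg/min.
W = 286.79 + 2715.4 = 3002.2 kg/min.
N2 fraction in W = 2715.4/3002.2 = 0.904.

0.904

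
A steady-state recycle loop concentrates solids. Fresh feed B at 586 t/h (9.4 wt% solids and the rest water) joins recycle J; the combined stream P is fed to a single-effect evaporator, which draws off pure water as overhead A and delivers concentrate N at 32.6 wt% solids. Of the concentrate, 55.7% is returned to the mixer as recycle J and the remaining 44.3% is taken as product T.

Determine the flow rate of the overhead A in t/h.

Overall solids balance (none leaves overhead): solids in fresh feed = solids in product, i.e. 586×0.094 = (1−0.557)·N·0.326.
N = 55.084/(0.326×0.443) = 381.42 t/h.
Recycle J = 0.557×381.42 = 212.45 t/h.
Combined feed P = 586 + 212.45 = 798.45 t/h.
Overhead A = P − N = 798.45 − 381.42 = 417.03 t/h.

417 t/h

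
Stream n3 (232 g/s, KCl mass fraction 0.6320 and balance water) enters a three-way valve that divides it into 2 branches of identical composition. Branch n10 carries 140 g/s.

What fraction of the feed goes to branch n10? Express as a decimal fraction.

0.603

Fraction to n10 = 140/232 = 0.6034.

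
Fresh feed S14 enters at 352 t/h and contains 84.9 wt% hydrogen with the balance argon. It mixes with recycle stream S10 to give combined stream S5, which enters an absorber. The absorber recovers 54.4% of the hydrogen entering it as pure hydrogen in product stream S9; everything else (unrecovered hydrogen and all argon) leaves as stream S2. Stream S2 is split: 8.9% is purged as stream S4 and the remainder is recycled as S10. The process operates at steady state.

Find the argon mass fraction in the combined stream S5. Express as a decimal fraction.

0.539

argon enters only via S14 and leaves only via the purge: 352×0.151 = 0.089×(argon in S2), and the absorber passes all argon, so argon in S5 = argon in S2 = 597.21 t/h.
hydrogen in S5: m_A = 352×0.849 + (1−0.089)·(1−0.544)·m_A, so m_A = 298.85/0.5846 = 511.21 t/h.
S5 = 511.21 + 597.21 = 1108.4 t/h.
argon fraction in S5 = 597.21/1108.4 = 0.539.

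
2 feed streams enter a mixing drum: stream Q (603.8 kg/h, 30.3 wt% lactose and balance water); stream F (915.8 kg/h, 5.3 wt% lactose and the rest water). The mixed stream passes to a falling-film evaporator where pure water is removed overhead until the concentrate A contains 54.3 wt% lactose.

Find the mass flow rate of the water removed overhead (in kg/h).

lactose entering = 603.8×0.303 + 915.8×0.053 = 231.49 kg/h.
All lactose reports to A, so A = 231.49/0.543 = 426.31 kg/h.
Total feed = 1519.6 kg/h; overhead = 1519.6 − 426.31 = 1093.3 kg/h.

1093 kg/h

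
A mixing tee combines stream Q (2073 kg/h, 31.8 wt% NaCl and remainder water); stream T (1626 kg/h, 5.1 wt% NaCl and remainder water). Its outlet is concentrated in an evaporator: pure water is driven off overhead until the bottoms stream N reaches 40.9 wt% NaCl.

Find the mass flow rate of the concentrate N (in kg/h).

NaCl entering = 2073×0.318 + 1626×0.051 = 742.14 kg/h.
All NaCl reports to N, so N = 742.14/0.409 = 1814.5 kg/h.

1815 kg/h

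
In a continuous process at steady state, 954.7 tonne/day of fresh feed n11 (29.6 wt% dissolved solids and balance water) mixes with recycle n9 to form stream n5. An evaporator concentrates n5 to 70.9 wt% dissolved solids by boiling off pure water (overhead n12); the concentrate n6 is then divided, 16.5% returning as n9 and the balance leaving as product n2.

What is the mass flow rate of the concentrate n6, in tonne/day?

477.3 tonne/day

Overall dissolved solids balance (none leaves overhead): dissolved solids in fresh feed = dissolved solids in product, i.e. 954.7×0.296 = (1−0.165)·n6·0.709.
n6 = 282.59/(0.709×0.835) = 477.34 tonne/day.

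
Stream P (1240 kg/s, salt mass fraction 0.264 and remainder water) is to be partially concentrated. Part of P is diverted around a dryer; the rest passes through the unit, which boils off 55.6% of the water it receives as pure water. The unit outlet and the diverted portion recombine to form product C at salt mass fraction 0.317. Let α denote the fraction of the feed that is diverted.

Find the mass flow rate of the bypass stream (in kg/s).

733.4 kg/s

All 1240×0.264 = 327.36 kg/s of salt reaches C, so C = 327.36/0.317 = 1032.7 kg/s and vapour = 207.32 kg/s.
The evaporator receives (1−α)·1240 of feed at 0.736 water and removes 0.556 of that water:
0.556×0.736×(1−α)×1240 = 207.32
(1−α) = 207.32/507.43 = 0.4086;  α = 0.5914.
Bypass flow = 0.5914×1240 = 733.38 kg/s.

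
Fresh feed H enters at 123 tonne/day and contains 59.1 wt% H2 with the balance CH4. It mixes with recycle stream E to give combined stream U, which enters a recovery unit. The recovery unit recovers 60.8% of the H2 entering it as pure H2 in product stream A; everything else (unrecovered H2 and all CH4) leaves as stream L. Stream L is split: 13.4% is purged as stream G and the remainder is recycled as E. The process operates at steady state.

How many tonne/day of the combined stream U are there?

485.5 tonne/day

CH4 enters only via H and leaves only via the purge: 123×0.409 = 0.134×(CH4 in L), and the recovery unit passes all CH4, so CH4 in U = CH4 in L = 375.43 tonne/day.
H2 in U: m_A = 123×0.591 + (1−0.134)·(1−0.608)·m_A, so m_A = 72.693/0.6605 = 110.05 tonne/day.
U = 110.05 + 375.43 = 485.48 tonne/day.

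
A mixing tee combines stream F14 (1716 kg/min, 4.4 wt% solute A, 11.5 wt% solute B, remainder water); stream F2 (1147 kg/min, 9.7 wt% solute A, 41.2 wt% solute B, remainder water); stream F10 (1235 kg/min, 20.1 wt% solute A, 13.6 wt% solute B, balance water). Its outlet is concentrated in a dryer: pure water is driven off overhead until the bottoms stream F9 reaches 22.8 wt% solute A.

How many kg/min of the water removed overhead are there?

solute A entering = 1716×0.044 + 1147×0.097 + 1235×0.201 = 435 kg/min.
All solute A reports to F9, so F9 = 435/0.228 = 1907.9 kg/min.
Total feed = 4098 kg/min; overhead = 4098 − 1907.9 = 2190.1 kg/min.

2190 kg/min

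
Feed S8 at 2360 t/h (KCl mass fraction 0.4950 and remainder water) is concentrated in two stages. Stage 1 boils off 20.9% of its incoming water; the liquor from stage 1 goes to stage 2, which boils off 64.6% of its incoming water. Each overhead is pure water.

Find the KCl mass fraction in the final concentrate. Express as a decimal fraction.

water in feed = 2360×0.505 = 1191.8 t/h.
After stage 1: water left = (1−0.209)×1191.8 = 942.71; stream total = 2110.9 t/h.
After stage 2: water left = (1−0.646)×942.71 = 333.72; final concentrate = 1501.9 t/h.
KCl fraction = 1168.2/1501.9 = 0.7778.

0.7778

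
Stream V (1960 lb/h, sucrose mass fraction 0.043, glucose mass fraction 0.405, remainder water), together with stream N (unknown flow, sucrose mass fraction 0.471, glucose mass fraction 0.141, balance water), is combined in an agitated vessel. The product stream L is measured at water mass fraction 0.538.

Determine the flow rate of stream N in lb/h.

Let N be the unknown flow. Total out = 1960 + N.
water balance: 1081.9 + 0.388·N = 0.538·(1960 + N)
(0.388 − 0.538)·N = 0.538×1960 − 1081.9 = -27.44
N = -27.44 / -0.150 = 182.93 lb/h

182.9 lb/h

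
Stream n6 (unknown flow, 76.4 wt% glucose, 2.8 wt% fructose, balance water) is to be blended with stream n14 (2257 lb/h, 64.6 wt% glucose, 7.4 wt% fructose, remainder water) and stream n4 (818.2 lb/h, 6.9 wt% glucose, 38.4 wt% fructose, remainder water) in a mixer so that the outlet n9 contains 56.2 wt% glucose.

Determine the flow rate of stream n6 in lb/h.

Let n6 be the unknown flow. Total out = 3075.2 + n6.
glucose balance: 1514.5 + 0.764·n6 = 0.562·(3075.2 + n6)
(0.764 − 0.562)·n6 = 0.562×3075.2 − 1514.5 = 213.78
n6 = 213.78 / 0.202 = 1058.3 lb/h

1058 lb/h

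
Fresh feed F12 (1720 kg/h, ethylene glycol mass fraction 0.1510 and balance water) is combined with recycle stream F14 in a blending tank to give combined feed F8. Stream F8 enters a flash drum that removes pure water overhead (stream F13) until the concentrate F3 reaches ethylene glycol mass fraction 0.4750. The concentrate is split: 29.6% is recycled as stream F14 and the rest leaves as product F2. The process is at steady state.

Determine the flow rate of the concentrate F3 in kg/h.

Overall ethylene glycol balance (none leaves overhead): ethylene glycol in fresh feed = ethylene glycol in product, i.e. 1720×0.151 = (1−0.296)·F3·0.475.
F3 = 259.72/(0.475×0.704) = 776.67 kg/h.

776.7 kg/h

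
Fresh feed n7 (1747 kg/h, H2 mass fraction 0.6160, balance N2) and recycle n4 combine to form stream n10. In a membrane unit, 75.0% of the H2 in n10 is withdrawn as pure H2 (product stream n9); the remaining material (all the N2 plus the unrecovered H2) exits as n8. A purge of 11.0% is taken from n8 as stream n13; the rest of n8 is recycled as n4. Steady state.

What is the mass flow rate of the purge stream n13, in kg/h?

N2 enters only via n7 and leaves only via the purge: 1747×0.384 = 0.110×(N2 in n8), and the membrane unit passes all N2, so N2 in n10 = N2 in n8 = 6098.6 kg/h.
H2 in n10: m_A = 1747×0.616 + (1−0.110)·(1−0.750)·m_A, so m_A = 1076.2/0.7775 = 1384.1 kg/h.
n8 = (1−0.750)×1384.1 + 6098.6 = 6444.6 kg/h.
Purge n13 = 0.110×6444.6 = 708.91 kg/h.

708.9 kg/h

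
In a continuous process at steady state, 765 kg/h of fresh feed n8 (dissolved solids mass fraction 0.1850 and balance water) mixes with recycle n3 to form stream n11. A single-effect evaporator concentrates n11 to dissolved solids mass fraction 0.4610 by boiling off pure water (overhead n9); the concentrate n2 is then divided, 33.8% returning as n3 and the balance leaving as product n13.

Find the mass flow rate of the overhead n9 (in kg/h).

Overall dissolved solids balance (none leaves overhead): dissolved solids in fresh feed = dissolved solids in product, i.e. 765×0.185 = (1−0.338)·n2·0.461.
n2 = 141.53/(0.461×0.662) = 463.74 kg/h.
Recycle n3 = 0.338×463.74 = 156.74 kg/h.
Combined feed n11 = 765 + 156.74 = 921.74 kg/h.
Overhead n9 = n11 − n2 = 921.74 − 463.74 = 458 kg/h.

458 kg/h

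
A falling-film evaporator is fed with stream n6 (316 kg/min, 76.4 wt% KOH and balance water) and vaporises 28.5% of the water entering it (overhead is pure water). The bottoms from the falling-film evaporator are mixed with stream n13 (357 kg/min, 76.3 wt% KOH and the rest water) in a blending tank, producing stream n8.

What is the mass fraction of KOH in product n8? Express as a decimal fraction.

Vapour removed = 0.285×0.236×316 = 21.254 kg/min; concentrate = 294.75 kg/min.
KOH reaching the mixer = 241.42 (from concentrate) + 357×0.763 = 513.82 kg/min.
Product flow = 294.75 + 357 = 651.75 kg/min; KOH fraction = 0.788.

0.788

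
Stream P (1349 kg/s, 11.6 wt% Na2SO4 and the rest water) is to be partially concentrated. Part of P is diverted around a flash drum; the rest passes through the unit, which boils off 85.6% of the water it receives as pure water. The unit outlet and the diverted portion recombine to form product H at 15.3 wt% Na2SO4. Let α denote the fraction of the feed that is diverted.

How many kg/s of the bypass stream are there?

917.9 kg/s

All 1349×0.116 = 156.48 kg/s of Na2SO4 reaches H, so H = 156.48/0.153 = 1022.8 kg/s and vapour = 326.23 kg/s.
The evaporator receives (1−α)·1349 of feed at 0.884 water and removes 0.856 of that water:
0.856×0.884×(1−α)×1349 = 326.23
(1−α) = 326.23/1020.8 = 0.3196;  α = 0.6804.
Bypass flow = 0.6804×1349 = 917.88 kg/s.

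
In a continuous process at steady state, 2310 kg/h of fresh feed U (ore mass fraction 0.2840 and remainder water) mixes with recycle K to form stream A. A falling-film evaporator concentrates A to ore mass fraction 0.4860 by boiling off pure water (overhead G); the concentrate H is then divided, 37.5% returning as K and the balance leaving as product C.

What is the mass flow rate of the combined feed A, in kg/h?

Overall ore balance (none leaves overhead): ore in fresh feed = ore in product, i.e. 2310×0.284 = (1−0.375)·H·0.486.
H = 656.04/(0.486×0.625) = 2159.8 kg/h.
Recycle K = 0.375×2159.8 = 809.93 kg/h.
Combined feed A = 2310 + 809.93 = 3119.9 kg/h.

3120 kg/h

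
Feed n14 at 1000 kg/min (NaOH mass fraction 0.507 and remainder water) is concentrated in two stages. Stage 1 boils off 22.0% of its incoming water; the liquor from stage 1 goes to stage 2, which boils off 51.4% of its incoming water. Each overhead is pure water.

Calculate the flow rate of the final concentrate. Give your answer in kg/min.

water in feed = 1000×0.493 = 493 kg/min.
After stage 1: water left = (1−0.220)×493 = 384.54; stream total = 891.54 kg/min.
After stage 2: water left = (1−0.514)×384.54 = 186.89; final concentrate = 693.89 kg/min.

693.9 kg/min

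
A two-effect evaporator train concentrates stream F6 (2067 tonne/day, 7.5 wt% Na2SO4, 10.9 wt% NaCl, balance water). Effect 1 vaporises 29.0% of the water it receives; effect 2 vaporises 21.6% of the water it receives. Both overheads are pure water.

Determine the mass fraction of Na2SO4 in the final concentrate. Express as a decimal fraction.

water in feed = 2067×0.816 = 1686.7 tonne/day.
After stage 1: water left = (1−0.290)×1686.7 = 1197.5; stream total = 1577.9 tonne/day.
After stage 2: water left = (1−0.216)×1197.5 = 938.87; final concentrate = 1319.2 tonne/day.
Na2SO4 fraction = 155.03/1319.2 = 0.118.

0.118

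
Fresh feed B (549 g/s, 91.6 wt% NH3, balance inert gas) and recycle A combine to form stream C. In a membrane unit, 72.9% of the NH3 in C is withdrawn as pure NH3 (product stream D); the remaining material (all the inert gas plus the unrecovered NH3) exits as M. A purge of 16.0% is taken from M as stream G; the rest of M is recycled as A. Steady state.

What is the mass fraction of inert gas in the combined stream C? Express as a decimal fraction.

inert gas enters only via B and leaves only via the purge: 549×0.084 = 0.160×(inert gas in M), and the membrane unit passes all inert gas, so inert gas in C = inert gas in M = 288.22 g/s.
NH3 in C: m_A = 549×0.916 + (1−0.160)·(1−0.729)·m_A, so m_A = 502.88/0.7724 = 651.1 g/s.
C = 651.1 + 288.22 = 939.33 g/s.
inert gas fraction in C = 288.22/939.33 = 0.3068.

0.3068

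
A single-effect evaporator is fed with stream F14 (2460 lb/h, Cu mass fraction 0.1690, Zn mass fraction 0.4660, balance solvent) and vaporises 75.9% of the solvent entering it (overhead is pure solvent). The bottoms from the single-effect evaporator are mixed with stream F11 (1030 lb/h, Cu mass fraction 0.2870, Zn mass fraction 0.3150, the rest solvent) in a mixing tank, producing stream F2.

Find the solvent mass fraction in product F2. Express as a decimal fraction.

0.2230

Vapour removed = 0.759×0.365×2460 = 681.51 lb/h; concentrate = 1778.5 lb/h.
solvent reaching the mixer = 216.39 (from concentrate) + 1030×0.398 = 626.33 lb/h.
Product flow = 1778.5 + 1030 = 2808.5 lb/h; solvent fraction = 0.2230.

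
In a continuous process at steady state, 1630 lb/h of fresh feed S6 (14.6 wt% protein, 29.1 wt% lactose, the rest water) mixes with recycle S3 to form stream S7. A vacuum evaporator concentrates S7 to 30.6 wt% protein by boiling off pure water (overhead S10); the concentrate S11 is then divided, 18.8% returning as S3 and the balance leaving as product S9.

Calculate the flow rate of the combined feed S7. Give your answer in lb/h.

Overall protein balance (none leaves overhead): protein in fresh feed = protein in product, i.e. 1630×0.146 = (1−0.188)·S11·0.306.
S11 = 237.98/(0.306×0.812) = 957.77 lb/h.
Recycle S3 = 0.188×957.77 = 180.06 lb/h.
Combined feed S7 = 1630 + 180.06 = 1810.1 lb/h.

1810 lb/h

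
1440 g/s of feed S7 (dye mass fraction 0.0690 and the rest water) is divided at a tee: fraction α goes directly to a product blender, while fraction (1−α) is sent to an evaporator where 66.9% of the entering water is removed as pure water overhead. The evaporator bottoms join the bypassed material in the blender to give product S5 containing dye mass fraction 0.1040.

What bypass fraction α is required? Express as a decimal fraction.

0.460

All 1440×0.069 = 99.36 g/s of dye reaches S5, so S5 = 99.36/0.104 = 955.38 g/s and vapour = 484.62 g/s.
The evaporator receives (1−α)·1440 of feed at 0.931 water and removes 0.669 of that water:
0.669×0.931×(1−α)×1440 = 484.62
(1−α) = 484.62/896.89 = 0.5403;  α = 0.4597.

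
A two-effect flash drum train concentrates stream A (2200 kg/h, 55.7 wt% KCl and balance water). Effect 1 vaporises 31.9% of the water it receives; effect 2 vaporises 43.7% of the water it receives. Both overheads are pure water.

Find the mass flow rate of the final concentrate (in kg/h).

1599 kg/h

water in feed = 2200×0.443 = 974.6 kg/h.
After stage 1: water left = (1−0.319)×974.6 = 663.7; stream total = 1889.1 kg/h.
After stage 2: water left = (1−0.437)×663.7 = 373.66; final concentrate = 1599.1 kg/h.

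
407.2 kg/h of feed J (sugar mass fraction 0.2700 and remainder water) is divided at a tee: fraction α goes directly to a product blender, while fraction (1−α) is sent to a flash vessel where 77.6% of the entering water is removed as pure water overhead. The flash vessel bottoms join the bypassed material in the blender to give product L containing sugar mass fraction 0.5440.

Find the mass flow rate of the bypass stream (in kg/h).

All 407.2×0.270 = 109.94 kg/h of sugar reaches L, so L = 109.94/0.544 = 202.1 kg/h and vapour = 205.1 kg/h.
The evaporator receives (1−α)·407.2 of feed at 0.730 water and removes 0.776 of that water:
0.776×0.730×(1−α)×407.2 = 205.1
(1−α) = 205.1/230.67 = 0.8891;  α = 0.1109.
Bypass flow = 0.1109×407.2 = 45.145 kg/h.

45.14 kg/h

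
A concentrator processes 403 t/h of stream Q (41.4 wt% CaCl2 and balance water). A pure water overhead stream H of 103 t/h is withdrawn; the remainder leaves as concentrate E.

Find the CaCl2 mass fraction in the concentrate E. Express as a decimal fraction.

0.5561

CaCl2 is not removed: 403×0.414 = 166.84 t/h of CaCl2 enters E.
Concentrate = 403 − 103 = 300 t/h.
Mass fraction = 166.84/300 = 0.5561.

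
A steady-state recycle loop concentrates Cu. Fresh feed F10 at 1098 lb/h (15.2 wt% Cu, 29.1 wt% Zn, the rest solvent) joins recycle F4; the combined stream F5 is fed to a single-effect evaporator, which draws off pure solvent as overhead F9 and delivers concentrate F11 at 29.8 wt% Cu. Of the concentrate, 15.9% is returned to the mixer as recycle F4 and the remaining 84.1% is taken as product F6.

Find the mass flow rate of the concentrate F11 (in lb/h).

Overall Cu balance (none leaves overhead): Cu in fresh feed = Cu in product, i.e. 1098×0.152 = (1−0.159)·F11·0.298.
F11 = 166.9/(0.298×0.841) = 665.94 lb/h.

665.9 lb/h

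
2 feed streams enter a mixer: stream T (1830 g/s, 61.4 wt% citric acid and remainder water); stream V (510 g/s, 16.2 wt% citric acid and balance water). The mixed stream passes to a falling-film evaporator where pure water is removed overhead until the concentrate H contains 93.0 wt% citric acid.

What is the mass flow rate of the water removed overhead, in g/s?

1043 g/s

citric acid entering = 1830×0.614 + 510×0.162 = 1206.2 g/s.
All citric acid reports to H, so H = 1206.2/0.930 = 1297 g/s.
Total feed = 2340 g/s; overhead = 2340 − 1297 = 1043 g/s.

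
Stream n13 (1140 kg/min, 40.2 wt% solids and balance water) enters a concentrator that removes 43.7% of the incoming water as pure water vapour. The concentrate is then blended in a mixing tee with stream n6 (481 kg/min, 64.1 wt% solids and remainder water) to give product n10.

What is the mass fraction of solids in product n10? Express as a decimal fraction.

Vapour removed = 0.437×0.598×1140 = 297.91 kg/min; concentrate = 842.09 kg/min.
solids reaching the mixer = 458.28 (from concentrate) + 481×0.641 = 766.6 kg/min.
Product flow = 842.09 + 481 = 1323.1 kg/min; solids fraction = 0.579.

0.579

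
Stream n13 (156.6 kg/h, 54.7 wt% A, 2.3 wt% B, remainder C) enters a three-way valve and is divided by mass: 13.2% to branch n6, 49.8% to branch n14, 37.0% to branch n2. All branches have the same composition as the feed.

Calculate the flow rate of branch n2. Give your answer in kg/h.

57.94 kg/h

Branch n2 flow = 0.370×156.6 = 57.942 kg/h.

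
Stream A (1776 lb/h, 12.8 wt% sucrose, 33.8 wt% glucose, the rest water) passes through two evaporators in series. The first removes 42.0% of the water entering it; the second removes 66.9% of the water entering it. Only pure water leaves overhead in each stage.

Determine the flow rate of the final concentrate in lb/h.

water in feed = 1776×0.534 = 948.38 lb/h.
After stage 1: water left = (1−0.420)×948.38 = 550.06; stream total = 1377.7 lb/h.
After stage 2: water left = (1−0.669)×550.06 = 182.07; final concentrate = 1009.7 lb/h.

1010 lb/h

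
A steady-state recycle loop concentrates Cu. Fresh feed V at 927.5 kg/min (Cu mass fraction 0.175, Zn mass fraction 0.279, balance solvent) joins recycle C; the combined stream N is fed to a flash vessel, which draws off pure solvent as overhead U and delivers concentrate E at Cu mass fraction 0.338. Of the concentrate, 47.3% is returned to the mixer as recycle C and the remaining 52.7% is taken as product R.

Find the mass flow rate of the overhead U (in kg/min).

Overall Cu balance (none leaves overhead): Cu in fresh feed = Cu in product, i.e. 927.5×0.175 = (1−0.473)·E·0.338.
E = 162.31/(0.338×0.527) = 911.22 kg/min.
Recycle C = 0.473×911.22 = 431.01 kg/min.
Combined feed N = 927.5 + 431.01 = 1358.5 kg/min.
Overhead U = N − E = 1358.5 − 911.22 = 447.29 kg/min.

447.3 kg/min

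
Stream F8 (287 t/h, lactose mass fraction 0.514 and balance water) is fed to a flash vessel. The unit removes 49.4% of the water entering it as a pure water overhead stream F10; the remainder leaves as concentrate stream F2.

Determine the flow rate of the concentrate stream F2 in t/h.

218.1 t/h

water entering = 287×0.486 = 139.48 t/h; overhead removed = 0.494×139.48 = 68.904 t/h.
Concentrate = 287 − 68.904 = 218.1 t/h.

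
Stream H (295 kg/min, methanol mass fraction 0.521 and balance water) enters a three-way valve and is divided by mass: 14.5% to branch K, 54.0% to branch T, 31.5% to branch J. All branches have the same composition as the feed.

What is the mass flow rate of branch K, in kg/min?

Branch K flow = 0.145×295 = 42.775 kg/min.

42.77 kg/min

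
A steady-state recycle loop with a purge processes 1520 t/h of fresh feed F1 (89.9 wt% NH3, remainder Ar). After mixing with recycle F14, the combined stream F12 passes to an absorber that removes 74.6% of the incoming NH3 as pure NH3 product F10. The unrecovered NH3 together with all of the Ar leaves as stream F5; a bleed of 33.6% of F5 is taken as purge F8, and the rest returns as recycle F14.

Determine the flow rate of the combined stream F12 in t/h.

2101 t/h

Ar enters only via F1 and leaves only via the purge: 1520×0.101 = 0.336×(Ar in F5), and the absorber passes all Ar, so Ar in F12 = Ar in F5 = 456.9 t/h.
NH3 in F12: m_A = 1520×0.899 + (1−0.336)·(1−0.746)·m_A, so m_A = 1366.5/0.8313 = 1643.7 t/h.
F12 = 1643.7 + 456.9 = 2100.6 t/h.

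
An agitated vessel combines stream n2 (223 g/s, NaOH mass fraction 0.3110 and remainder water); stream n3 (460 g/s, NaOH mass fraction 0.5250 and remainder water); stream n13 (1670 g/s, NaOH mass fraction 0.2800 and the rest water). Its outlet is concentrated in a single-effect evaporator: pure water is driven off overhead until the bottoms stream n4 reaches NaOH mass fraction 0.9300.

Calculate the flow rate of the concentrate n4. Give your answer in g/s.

837 g/s

NaOH entering = 223×0.311 + 460×0.525 + 1670×0.280 = 778.45 g/s.
All NaOH reports to n4, so n4 = 778.45/0.930 = 837.05 g/s.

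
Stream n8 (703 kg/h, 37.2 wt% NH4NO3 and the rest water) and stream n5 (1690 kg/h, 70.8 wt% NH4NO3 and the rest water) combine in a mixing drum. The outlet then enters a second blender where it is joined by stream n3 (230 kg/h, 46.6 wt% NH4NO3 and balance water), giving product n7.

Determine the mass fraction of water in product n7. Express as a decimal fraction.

0.403

Overall, product flow = 2623 kg/h.
water in = 703×0.628 + 1690×0.292 + 230×0.534 = 1057.8 kg/h.
water fraction in n7 = 0.403.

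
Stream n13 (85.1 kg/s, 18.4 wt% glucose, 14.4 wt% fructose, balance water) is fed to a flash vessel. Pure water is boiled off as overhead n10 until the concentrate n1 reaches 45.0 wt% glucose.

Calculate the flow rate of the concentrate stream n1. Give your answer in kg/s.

glucose is conserved: 85.1×0.184 = 15.658 kg/s all reports to the concentrate.
Concentrate = 15.658/(target fraction) = 34.796 kg/s.

34.8 kg/s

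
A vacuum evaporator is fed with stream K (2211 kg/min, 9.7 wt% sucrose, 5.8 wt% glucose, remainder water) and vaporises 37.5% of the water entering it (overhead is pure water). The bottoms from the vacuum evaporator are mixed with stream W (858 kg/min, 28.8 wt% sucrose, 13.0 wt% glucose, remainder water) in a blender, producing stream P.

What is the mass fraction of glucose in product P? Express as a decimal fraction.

0.101

Vapour removed = 0.375×0.845×2211 = 700.61 kg/min; concentrate = 1510.4 kg/min.
glucose reaching the mixer = 128.24 (from concentrate) + 858×0.130 = 239.78 kg/min.
Product flow = 1510.4 + 858 = 2368.4 kg/min; glucose fraction = 0.101.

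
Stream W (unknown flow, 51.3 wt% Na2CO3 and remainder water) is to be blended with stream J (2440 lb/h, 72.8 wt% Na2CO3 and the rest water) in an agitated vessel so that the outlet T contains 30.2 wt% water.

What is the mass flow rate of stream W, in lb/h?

Let W be the unknown flow. Total out = 2440 + W.
water balance: 663.68 + 0.487·W = 0.302·(2440 + W)
(0.487 − 0.302)·W = 0.302×2440 − 663.68 = 73.2
W = 73.2 / 0.185 = 395.68 lb/h

395.7 lb/h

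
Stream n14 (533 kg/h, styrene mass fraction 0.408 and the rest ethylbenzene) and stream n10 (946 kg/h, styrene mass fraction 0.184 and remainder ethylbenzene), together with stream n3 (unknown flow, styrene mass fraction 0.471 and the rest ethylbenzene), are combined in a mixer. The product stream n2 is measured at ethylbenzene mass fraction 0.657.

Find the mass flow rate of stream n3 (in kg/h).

Let n3 be the unknown flow. Total out = 1479 + n3.
ethylbenzene balance: 1087.5 + 0.529·n3 = 0.657·(1479 + n3)
(0.529 − 0.657)·n3 = 0.657×1479 − 1087.5 = -115.77
n3 = -115.77 / -0.128 = 904.45 kg/h

904.4 kg/h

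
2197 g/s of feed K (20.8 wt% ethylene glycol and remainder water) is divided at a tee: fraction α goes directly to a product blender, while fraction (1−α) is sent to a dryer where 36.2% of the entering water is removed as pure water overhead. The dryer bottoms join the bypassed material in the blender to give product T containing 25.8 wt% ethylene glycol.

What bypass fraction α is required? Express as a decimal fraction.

All 2197×0.208 = 456.98 g/s of ethylene glycol reaches T, so T = 456.98/0.258 = 1771.2 g/s and vapour = 425.78 g/s.
The evaporator receives (1−α)·2197 of feed at 0.792 water and removes 0.362 of that water:
0.362×0.792×(1−α)×2197 = 425.78
(1−α) = 425.78/629.89 = 0.6760;  α = 0.3240.

0.324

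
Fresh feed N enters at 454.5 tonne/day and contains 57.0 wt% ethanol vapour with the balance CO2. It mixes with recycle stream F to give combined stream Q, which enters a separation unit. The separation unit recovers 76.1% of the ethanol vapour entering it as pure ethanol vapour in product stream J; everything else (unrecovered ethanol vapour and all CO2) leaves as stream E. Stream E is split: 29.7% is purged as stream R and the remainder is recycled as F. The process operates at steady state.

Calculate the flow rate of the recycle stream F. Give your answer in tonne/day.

CO2 enters only via N and leaves only via the purge: 454.5×0.430 = 0.297×(CO2 in E), and the separation unit passes all CO2, so CO2 in Q = CO2 in E = 658.03 tonne/day.
ethanol vapour in Q: m_A = 454.5×0.570 + (1−0.297)·(1−0.761)·m_A, so m_A = 259.06/0.8320 = 311.38 tonne/day.
E = (1−0.761)×311.38 + 658.03 = 732.45 tonne/day.
Recycle F = (1−0.297)×732.45 = 514.91 tonne/day.

514.9 tonne/day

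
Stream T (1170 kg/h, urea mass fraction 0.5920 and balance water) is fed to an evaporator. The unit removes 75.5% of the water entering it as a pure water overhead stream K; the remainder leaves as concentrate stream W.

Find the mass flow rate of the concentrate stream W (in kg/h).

809.6 kg/h

water entering = 1170×0.408 = 477.36 kg/h; overhead removed = 0.755×477.36 = 360.41 kg/h.
Concentrate = 1170 − 360.41 = 809.59 kg/h.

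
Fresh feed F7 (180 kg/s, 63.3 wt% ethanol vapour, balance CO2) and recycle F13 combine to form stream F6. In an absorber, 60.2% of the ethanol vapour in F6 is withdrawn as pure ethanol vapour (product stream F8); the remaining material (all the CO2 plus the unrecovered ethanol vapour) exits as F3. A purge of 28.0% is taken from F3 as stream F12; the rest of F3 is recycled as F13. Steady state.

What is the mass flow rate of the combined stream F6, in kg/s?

395.6 kg/s

CO2 enters only via F7 and leaves only via the purge: 180×0.367 = 0.280×(CO2 in F3), and the absorber passes all CO2, so CO2 in F6 = CO2 in F3 = 235.93 kg/s.
ethanol vapour in F6: m_A = 180×0.633 + (1−0.280)·(1−0.602)·m_A, so m_A = 113.94/0.7134 = 159.71 kg/s.
F6 = 159.71 + 235.93 = 395.63 kg/s.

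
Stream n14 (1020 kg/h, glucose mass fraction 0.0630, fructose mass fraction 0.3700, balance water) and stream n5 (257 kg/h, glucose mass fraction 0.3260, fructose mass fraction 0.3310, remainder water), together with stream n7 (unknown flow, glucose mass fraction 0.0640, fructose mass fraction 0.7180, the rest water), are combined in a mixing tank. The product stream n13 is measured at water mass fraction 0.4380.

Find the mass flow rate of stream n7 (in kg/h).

487.1 kg/h

Let n7 be the unknown flow. Total out = 1277 + n7.
water balance: 666.49 + 0.218·n7 = 0.438·(1277 + n7)
(0.218 − 0.438)·n7 = 0.438×1277 − 666.49 = -107.16
n7 = -107.16 / -0.220 = 487.11 kg/h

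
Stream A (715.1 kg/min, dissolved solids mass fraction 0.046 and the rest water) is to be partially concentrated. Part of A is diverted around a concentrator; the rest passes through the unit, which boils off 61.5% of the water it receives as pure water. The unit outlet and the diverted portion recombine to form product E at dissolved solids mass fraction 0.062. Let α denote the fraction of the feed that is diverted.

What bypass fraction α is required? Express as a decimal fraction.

0.560

All 715.1×0.046 = 32.895 kg/min of dissolved solids reaches E, so E = 32.895/0.062 = 530.56 kg/min and vapour = 184.54 kg/min.
The evaporator receives (1−α)·715.1 of feed at 0.954 water and removes 0.615 of that water:
0.615×0.954×(1−α)×715.1 = 184.54
(1−α) = 184.54/419.56 = 0.4399;  α = 0.5601.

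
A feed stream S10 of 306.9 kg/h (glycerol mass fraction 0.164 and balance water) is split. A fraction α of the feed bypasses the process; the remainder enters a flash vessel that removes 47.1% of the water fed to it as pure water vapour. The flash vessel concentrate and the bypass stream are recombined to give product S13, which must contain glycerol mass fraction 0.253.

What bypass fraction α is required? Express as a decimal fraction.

All 306.9×0.164 = 50.332 kg/h of glycerol reaches S13, so S13 = 50.332/0.253 = 198.94 kg/h and vapour = 107.96 kg/h.
The evaporator receives (1−α)·306.9 of feed at 0.836 water and removes 0.471 of that water:
0.471×0.836×(1−α)×306.9 = 107.96
(1−α) = 107.96/120.84 = 0.8934;  α = 0.1066.

0.107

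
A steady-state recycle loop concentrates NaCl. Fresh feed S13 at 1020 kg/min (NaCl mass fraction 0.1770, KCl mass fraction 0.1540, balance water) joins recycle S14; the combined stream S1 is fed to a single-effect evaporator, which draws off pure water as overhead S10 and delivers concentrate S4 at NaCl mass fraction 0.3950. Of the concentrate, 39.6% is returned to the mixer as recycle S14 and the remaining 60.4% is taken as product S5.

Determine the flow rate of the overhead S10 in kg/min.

Overall NaCl balance (none leaves overhead): NaCl in fresh feed = NaCl in product, i.e. 1020×0.177 = (1−0.396)·S4·0.395.
S4 = 180.54/(0.395×0.604) = 756.73 kg/min.
Recycle S14 = 0.396×756.73 = 299.66 kg/min.
Combined feed S1 = 1020 + 299.66 = 1319.7 kg/min.
Overhead S10 = S1 − S4 = 1319.7 − 756.73 = 562.94 kg/min.

562.9 kg/min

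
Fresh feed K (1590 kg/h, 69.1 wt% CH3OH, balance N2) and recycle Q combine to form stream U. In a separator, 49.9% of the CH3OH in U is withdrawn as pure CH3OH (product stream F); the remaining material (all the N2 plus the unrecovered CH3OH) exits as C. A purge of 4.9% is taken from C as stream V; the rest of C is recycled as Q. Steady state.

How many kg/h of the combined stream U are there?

N2 enters only via K and leaves only via the purge: 1590×0.309 = 0.049×(N2 in C), and the separator passes all N2, so N2 in U = N2 in C = 10027 kg/h.
CH3OH in U: m_A = 1590×0.691 + (1−0.049)·(1−0.499)·m_A, so m_A = 1098.7/0.5235 = 2098.5 kg/h.
U = 2098.5 + 10027 = 12125 kg/h.

12130 kg/h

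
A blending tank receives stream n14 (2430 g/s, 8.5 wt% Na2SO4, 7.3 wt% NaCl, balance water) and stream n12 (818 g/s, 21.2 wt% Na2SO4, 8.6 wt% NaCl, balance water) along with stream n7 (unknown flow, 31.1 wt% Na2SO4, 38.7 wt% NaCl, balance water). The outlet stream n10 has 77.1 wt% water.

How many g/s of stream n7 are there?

Let n7 be the unknown flow. Total out = 3248 + n7.
water balance: 2620.3 + 0.302·n7 = 0.771·(3248 + n7)
(0.302 − 0.771)·n7 = 0.771×3248 − 2620.3 = -116.09
n7 = -116.09 / -0.469 = 247.52 g/s

247.5 g/s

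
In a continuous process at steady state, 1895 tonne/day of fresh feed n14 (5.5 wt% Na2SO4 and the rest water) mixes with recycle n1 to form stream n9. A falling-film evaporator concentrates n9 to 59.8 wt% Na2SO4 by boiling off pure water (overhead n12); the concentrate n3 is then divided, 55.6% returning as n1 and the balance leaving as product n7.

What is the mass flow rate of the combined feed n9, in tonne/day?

Overall Na2SO4 balance (none leaves overhead): Na2SO4 in fresh feed = Na2SO4 in product, i.e. 1895×0.055 = (1−0.556)·n3·0.598.
n3 = 104.22/(0.598×0.444) = 392.54 tonne/day.
Recycle n1 = 0.556×392.54 = 218.25 tonne/day.
Combined feed n9 = 1895 + 218.25 = 2113.3 tonne/day.

2113 tonne/day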